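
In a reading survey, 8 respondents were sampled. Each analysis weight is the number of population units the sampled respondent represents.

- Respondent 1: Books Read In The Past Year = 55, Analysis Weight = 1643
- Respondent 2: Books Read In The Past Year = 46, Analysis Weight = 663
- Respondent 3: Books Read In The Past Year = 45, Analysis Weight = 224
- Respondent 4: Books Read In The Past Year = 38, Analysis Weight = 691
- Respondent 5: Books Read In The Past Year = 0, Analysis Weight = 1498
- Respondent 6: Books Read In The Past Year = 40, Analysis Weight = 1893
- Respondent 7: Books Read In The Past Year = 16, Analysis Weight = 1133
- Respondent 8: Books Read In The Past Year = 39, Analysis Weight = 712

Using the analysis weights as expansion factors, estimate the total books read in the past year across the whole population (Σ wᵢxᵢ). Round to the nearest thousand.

279000

Weighted total = 55×1643 + 46×663 + 45×224 + 38×691 + 0×1498 + 40×1893 + 16×1133 + 39×712
  = 90365 + 30498 + 10080 + 26258 + 0 + 75720 + 18128 + 27768 = 278817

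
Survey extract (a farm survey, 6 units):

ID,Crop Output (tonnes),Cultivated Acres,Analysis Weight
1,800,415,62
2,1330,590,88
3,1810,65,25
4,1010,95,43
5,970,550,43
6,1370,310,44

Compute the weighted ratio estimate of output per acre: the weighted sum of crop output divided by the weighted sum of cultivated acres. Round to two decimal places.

Σ wᵢ·y = 800×62 + 1330×88 + 1810×25 + 1010×43 + 970×43 + 1370×44
  = 357310
Σ wᵢ·x = 120650
Ratio = 357310 / 120650 = 2.9615416

2.96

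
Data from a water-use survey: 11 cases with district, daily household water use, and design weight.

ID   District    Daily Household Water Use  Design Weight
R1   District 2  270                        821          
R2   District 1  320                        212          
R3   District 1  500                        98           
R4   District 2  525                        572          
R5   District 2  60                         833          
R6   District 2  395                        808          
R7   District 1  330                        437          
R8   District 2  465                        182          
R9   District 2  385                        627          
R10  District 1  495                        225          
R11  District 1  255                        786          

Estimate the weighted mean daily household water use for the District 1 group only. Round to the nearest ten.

330

District 1 rows: R2, R3, R7, R10, R11
Weighted sum = 320×212 + 500×98 + 330×437 + 495×225 + 255×786
  = 572855
Sum of weights = 212 + 98 + 437 + 225 + 786 = 1758
Weighted mean = 572855 / 1758 = 325.85609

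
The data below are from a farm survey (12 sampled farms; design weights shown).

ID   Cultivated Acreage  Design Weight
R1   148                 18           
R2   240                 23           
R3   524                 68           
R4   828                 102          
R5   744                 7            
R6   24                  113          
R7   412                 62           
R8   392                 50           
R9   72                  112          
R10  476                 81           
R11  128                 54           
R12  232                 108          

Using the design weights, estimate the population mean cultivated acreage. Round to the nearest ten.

330

Weighted sum = 148×18 + 240×23 + 524×68 + 828×102 + 744×7 + 24×113 + 412×62 + 392×50 + 72×112 + 476×81 + 128×54 + 232×108
  = 259924
Sum of weights = 18 + 23 + 68 + 102 + 7 + 113 + 62 + 50 + 112 + 81 + 54 + 108 = 798
Weighted mean = 259924 / 798 = 325.7193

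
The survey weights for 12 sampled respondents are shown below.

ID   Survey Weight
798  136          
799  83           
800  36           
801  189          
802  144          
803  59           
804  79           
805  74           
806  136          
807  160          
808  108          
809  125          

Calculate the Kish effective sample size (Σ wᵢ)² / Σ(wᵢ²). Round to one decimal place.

10.4

Σ wᵢ = 136 + 83 + 36 + 189 + 144 + 59 + 79 + 74 + 136 + 160 + 108 + 125 = 1329
Σ wᵢ² = 169721
n_eff = 1329² / 169721 = 1766241 / 169721 = 10.406732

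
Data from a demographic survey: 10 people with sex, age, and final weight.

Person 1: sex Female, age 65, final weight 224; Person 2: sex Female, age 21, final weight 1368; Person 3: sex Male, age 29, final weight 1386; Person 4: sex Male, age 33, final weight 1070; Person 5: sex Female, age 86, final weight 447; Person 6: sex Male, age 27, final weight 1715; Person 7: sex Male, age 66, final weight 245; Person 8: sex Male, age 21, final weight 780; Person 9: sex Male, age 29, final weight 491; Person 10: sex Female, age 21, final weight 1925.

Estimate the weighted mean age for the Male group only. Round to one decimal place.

29.6

Male rows: 3, 4, 6, 7, 8, 9
Weighted sum = 29×1386 + 33×1070 + 27×1715 + 66×245 + 21×780 + 29×491
  = 40194 + 35310 + 46305 + 16170 + 16380 + 14239 = 168598
Sum of weights = 1386 + 1070 + 1715 + 245 + 780 + 491 = 5687
Weighted mean = 168598 / 5687 = 29.646211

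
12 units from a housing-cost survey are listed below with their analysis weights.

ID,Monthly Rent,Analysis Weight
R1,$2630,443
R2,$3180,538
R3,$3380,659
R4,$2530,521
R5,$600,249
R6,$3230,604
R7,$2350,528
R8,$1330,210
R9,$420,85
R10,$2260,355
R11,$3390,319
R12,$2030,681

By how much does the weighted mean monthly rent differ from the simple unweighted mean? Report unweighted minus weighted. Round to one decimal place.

-292.6

Unweighted sum = 2630 + 3180 + 3380 + 2530 + 600 + 3230 + 2350 + 1330 + 420 + 2260 + 3390 + 2030 = 27330
Unweighted mean = 27330 / 12 = 2277.5
Weighted sum = 2630×443 + 3180×538 + 3380×659 + 2530×521 + 600×249 + 3230×604 + 2350×528 + 1330×210 + 420×85 + 2260×355 + 3390×319 + 2030×681
  = 1165090 + 1710840 + 2227420 + 1318130 + 149400 + 1950920 + 1240800 + 279300 + 35700 + 802300 + 1081410 + 1382430 = 13343740
Sum of weights = 443 + 538 + 659 + 521 + 249 + 604 + 528 + 210 + 85 + 355 + 319 + 681 = 5192
Weighted mean = 13343740 / 5192 = 2570.0578
Difference (unweighted minus weighted) = -292.55778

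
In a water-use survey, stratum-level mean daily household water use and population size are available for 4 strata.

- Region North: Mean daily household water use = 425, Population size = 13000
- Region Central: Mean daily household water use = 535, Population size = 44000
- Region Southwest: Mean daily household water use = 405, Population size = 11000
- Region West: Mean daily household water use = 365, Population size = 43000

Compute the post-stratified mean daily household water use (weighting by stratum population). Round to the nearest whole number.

443

Σ Nₕ·x̄ₕ = 425×13000 + 535×44000 + 405×11000 + 365×43000
  = 49215000
Σ Nₕ = 13000 + 44000 + 11000 + 43000 = 111000
Overall mean = 49215000 / 111000 = 443.37838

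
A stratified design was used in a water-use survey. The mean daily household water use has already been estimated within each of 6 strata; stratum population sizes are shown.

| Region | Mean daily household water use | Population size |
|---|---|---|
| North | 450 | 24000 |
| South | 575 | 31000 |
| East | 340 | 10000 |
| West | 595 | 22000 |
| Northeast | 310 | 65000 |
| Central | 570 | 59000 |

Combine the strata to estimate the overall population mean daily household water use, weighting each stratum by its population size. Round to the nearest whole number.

Σ Nₕ·x̄ₕ = 450×24000 + 575×31000 + 340×10000 + 595×22000 + 310×65000 + 570×59000
  = 98895000
Σ Nₕ = 24000 + 31000 + 10000 + 22000 + 65000 + 59000 = 211000
Overall mean = 98895000 / 211000 = 468.69668

469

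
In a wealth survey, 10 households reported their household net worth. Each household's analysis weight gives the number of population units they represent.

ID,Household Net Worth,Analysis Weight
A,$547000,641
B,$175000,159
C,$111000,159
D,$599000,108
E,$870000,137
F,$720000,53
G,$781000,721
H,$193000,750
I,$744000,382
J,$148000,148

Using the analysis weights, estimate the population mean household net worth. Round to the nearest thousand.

Weighted sum = 547000×641 + 175000×159 + 111000×159 + 599000×108 + 870000×137 + 720000×53 + 781000×721 + 193000×750 + 744000×382 + 148000×148
  = 350627000 + 27825000 + 17649000 + 64692000 + 119190000 + 38160000 + 563101000 + 144750000 + 284208000 + 21904000 = 1632106000
Sum of weights = 641 + 159 + 159 + 108 + 137 + 53 + 721 + 750 + 382 + 148 = 3258
Weighted mean = 1632106000 / 3258 = 500953.35

501000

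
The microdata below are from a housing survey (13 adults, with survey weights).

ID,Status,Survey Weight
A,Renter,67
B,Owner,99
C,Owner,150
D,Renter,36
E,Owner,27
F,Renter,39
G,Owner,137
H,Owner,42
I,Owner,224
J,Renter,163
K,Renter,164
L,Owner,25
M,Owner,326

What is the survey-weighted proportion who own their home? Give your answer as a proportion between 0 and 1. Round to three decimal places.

Sum of weights for 'Owner' = 99 + 150 + 27 + 137 + 42 + 224 + 25 + 326 = 1030
Total weight = 1499
Weighted proportion = 1030 / 1499 = 0.68712475

0.687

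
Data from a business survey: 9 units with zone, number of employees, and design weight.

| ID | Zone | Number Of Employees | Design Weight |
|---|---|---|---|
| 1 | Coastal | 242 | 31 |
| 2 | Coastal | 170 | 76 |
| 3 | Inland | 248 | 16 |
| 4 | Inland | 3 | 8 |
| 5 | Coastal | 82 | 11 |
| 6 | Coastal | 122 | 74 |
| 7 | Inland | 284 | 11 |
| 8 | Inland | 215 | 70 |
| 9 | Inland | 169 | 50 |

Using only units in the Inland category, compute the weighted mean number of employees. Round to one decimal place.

Inland rows: 3, 4, 7, 8, 9
Weighted sum = 248×16 + 3×8 + 284×11 + 215×70 + 169×50
  = 3968 + 24 + 3124 + 15050 + 8450 = 30616
Sum of weights = 16 + 8 + 11 + 70 + 50 = 155
Weighted mean = 30616 / 155 = 197.52258

197.5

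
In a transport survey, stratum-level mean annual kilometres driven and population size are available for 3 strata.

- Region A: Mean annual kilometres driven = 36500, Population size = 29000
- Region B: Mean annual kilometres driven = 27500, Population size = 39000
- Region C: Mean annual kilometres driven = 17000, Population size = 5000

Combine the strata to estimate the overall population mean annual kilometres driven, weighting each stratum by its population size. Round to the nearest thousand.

Σ Nₕ·x̄ₕ = 36500×29000 + 27500×39000 + 17000×5000
  = 1058500000 + 1072500000 + 85000000 = 2216000000
Σ Nₕ = 29000 + 39000 + 5000 = 73000
Overall mean = 2216000000 / 73000 = 30356.164

30000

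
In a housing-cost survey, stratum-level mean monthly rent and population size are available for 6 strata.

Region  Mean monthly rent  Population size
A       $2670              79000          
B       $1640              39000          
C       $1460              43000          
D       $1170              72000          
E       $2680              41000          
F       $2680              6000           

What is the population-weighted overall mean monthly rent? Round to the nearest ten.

Σ Nₕ·x̄ₕ = 2670×79000 + 1640×39000 + 1460×43000 + 1170×72000 + 2680×41000 + 2680×6000
  = 210930000 + 63960000 + 62780000 + 84240000 + 109880000 + 16080000 = 547870000
Σ Nₕ = 79000 + 39000 + 43000 + 72000 + 41000 + 6000 = 280000
Overall mean = 547870000 / 280000 = 1956.6786

1960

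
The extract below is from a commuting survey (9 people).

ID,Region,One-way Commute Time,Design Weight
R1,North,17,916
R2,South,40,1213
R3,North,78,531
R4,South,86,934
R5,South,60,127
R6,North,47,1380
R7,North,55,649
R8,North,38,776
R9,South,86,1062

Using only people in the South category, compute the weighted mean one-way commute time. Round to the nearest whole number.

South rows: R2, R4, R5, R9
Weighted sum = 40×1213 + 86×934 + 60×127 + 86×1062
  = 48520 + 80324 + 7620 + 91332 = 227796
Sum of weights = 1213 + 934 + 127 + 1062 = 3336
Weighted mean = 227796 / 3336 = 68.284173

68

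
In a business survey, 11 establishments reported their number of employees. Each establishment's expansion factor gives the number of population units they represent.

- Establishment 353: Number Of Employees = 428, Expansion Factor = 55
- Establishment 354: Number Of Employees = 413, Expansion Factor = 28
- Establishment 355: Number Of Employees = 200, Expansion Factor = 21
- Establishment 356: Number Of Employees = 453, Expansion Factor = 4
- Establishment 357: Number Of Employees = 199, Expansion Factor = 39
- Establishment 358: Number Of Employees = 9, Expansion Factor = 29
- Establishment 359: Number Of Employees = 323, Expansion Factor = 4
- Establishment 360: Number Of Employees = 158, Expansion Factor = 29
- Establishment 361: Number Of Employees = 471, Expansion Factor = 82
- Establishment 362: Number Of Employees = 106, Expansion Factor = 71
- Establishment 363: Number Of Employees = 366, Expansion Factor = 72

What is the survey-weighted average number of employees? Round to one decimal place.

293.8

Weighted sum = 127512
Sum of weights = 55 + 28 + 21 + 4 + 39 + 29 + 4 + 29 + 82 + 71 + 72 = 434
Weighted mean = 127512 / 434 = 293.80645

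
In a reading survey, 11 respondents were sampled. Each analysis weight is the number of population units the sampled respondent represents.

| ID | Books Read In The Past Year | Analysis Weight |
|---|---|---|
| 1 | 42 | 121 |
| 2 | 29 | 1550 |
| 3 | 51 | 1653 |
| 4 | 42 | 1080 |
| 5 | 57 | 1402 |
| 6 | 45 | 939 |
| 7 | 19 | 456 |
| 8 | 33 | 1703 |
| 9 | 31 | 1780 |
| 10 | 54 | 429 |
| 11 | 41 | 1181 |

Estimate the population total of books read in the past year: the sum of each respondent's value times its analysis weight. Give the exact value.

493494

Weighted total = 493494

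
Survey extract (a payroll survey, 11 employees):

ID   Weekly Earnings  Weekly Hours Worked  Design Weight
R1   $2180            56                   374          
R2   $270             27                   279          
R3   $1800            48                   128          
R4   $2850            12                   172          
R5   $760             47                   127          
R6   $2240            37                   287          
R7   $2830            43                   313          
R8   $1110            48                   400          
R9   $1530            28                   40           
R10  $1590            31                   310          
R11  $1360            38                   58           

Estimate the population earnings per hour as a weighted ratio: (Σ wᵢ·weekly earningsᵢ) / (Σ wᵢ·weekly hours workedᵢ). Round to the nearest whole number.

Σ wᵢ·y = 2180×374 + 270×279 + 1800×128 + 2850×172 + 760×127 + 2240×287 + 2830×313 + 1110×400 + 1530×40 + 1590×310 + 1360×58
  = 815320 + 75330 + 230400 + 490200 + 96520 + 642880 + 885790 + 444000 + 61200 + 492900 + 78880 = 4313420
Σ wᵢ·x = 56×374 + 27×279 + 48×128 + 12×172 + 47×127 + 37×287 + 43×313 + 48×400 + 28×40 + 31×310 + 38×58
  = 20944 + 7533 + 6144 + 2064 + 5969 + 10619 + 13459 + 19200 + 1120 + 9610 + 2204 = 98866
Ratio = 4313420 / 98866 = 43.628952

44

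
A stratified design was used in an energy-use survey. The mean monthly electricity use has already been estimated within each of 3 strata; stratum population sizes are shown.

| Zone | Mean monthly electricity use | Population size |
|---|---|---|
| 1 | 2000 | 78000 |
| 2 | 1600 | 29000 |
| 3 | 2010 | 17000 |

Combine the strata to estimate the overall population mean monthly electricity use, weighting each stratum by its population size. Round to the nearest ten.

Σ Nₕ·x̄ₕ = 2000×78000 + 1600×29000 + 2010×17000
  = 236570000
Σ Nₕ = 78000 + 29000 + 17000 = 124000
Overall mean = 236570000 / 124000 = 1907.8226

1910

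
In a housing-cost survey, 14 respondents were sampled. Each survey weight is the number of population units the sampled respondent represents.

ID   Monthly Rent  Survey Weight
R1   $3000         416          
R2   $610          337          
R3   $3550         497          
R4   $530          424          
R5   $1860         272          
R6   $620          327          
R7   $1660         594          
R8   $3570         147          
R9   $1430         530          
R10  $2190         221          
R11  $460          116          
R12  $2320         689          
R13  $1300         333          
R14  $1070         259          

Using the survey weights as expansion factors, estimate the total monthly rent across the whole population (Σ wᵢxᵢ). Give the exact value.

Weighted total = 9265890

9265890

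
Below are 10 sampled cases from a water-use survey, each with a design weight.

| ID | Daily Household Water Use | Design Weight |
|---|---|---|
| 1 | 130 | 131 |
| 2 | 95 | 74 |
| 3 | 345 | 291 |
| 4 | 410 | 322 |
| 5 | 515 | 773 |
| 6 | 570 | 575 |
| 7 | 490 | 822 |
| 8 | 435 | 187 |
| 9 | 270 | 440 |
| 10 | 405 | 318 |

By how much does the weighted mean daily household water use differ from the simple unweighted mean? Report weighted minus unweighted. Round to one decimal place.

Unweighted sum = 3665
Unweighted mean = 3665 / 10 = 366.5
Weighted sum = 130×131 + 95×74 + 345×291 + 410×322 + 515×773 + 570×575 + 490×822 + 435×187 + 270×440 + 405×318
  = 17030 + 7030 + 100395 + 132020 + 398095 + 327750 + 402780 + 81345 + 118800 + 128790 = 1714035
Sum of weights = 131 + 74 + 291 + 322 + 773 + 575 + 822 + 187 + 440 + 318 = 3933
Weighted mean = 1714035 / 3933 = 435.80854
Difference (weighted minus unweighted) = 69.308543

69.3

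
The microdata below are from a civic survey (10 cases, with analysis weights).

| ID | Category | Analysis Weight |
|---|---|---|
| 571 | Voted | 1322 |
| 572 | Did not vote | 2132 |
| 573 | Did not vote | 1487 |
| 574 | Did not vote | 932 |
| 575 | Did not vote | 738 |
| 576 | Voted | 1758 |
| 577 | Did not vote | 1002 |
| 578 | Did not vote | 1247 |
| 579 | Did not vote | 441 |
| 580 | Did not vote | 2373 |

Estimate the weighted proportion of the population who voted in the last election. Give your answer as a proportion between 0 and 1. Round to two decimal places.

Sum of weights for 'Voted' = 1322 + 1758 = 3080
Total weight = 13432
Weighted proportion = 3080 / 13432 = 0.22930316

0.23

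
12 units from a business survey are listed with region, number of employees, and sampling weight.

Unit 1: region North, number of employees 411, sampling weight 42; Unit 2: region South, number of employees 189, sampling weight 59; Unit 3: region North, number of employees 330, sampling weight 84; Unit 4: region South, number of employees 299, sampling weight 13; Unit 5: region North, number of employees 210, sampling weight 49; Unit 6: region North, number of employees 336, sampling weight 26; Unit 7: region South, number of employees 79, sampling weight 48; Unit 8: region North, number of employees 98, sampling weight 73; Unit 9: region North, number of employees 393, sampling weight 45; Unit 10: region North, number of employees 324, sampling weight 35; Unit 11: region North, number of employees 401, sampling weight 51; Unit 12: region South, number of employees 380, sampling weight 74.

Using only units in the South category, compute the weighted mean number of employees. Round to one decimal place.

South rows: 2, 4, 7, 12
Weighted sum = 46950
Sum of weights = 59 + 13 + 48 + 74 = 194
Weighted mean = 46950 / 194 = 242.01031

242.0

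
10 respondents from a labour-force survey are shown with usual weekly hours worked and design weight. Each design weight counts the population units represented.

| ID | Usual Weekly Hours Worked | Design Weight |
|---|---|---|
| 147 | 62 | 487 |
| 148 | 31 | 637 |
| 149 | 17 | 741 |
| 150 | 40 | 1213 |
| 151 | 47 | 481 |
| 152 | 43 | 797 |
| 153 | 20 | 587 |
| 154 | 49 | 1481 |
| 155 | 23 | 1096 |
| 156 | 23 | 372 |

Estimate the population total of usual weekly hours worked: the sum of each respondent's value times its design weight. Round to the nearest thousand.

286000

Weighted total = 62×487 + 31×637 + 17×741 + 40×1213 + 47×481 + 43×797 + 20×587 + 49×1481 + 23×1096 + 23×372
  = 30194 + 19747 + 12597 + 48520 + 22607 + 34271 + 11740 + 72569 + 25208 + 8556 = 286009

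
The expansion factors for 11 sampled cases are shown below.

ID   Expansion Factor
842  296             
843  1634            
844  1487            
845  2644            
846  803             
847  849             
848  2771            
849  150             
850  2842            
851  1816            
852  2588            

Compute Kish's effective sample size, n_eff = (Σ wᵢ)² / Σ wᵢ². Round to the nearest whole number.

8

Σ wᵢ = 296 + 1634 + 1487 + 2644 + 803 + 849 + 2771 + 150 + 2842 + 1816 + 2588 = 17880
Σ wᵢ² = 39098592
n_eff = 17880² / 39098592 = 319694400 / 39098592 = 8.1766218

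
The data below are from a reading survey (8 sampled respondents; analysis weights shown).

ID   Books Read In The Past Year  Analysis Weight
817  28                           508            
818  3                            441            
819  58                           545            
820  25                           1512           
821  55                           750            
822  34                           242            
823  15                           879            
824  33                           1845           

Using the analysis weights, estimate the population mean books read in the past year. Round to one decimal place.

31.0

Weighted sum = 28×508 + 3×441 + 58×545 + 25×1512 + 55×750 + 34×242 + 15×879 + 33×1845
  = 208505
Sum of weights = 508 + 441 + 545 + 1512 + 750 + 242 + 879 + 1845 = 6722
Weighted mean = 208505 / 6722 = 31.018298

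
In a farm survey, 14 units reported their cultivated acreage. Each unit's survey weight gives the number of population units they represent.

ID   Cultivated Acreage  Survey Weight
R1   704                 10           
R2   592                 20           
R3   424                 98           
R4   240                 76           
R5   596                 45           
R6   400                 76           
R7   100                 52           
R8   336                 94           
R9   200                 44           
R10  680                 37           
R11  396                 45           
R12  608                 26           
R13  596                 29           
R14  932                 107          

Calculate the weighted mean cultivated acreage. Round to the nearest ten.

470

Weighted sum = 357272
Sum of weights = 759
Weighted mean = 357272 / 759 = 470.7141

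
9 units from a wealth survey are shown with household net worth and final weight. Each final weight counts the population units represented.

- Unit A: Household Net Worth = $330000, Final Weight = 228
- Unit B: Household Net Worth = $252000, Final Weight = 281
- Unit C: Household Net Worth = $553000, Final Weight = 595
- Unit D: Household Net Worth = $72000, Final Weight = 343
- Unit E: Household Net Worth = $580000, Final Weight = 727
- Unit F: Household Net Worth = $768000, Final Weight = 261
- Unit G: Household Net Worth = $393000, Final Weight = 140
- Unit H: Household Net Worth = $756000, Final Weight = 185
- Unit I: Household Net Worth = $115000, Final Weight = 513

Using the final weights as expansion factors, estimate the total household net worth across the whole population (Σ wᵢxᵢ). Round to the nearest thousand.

1375766000

Weighted total = 330000×228 + 252000×281 + 553000×595 + 72000×343 + 580000×727 + 768000×261 + 393000×140 + 756000×185 + 115000×513
  = 75240000 + 70812000 + 329035000 + 24696000 + 421660000 + 200448000 + 55020000 + 139860000 + 58995000 = 1375766000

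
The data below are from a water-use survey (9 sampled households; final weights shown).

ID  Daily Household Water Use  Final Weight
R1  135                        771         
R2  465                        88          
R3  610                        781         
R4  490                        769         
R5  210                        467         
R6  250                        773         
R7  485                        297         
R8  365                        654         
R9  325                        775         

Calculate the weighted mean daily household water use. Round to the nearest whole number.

358

Weighted sum = 135×771 + 465×88 + 610×781 + 490×769 + 210×467 + 250×773 + 485×297 + 365×654 + 325×775
  = 1924175
Sum of weights = 5375
Weighted mean = 1924175 / 5375 = 357.98605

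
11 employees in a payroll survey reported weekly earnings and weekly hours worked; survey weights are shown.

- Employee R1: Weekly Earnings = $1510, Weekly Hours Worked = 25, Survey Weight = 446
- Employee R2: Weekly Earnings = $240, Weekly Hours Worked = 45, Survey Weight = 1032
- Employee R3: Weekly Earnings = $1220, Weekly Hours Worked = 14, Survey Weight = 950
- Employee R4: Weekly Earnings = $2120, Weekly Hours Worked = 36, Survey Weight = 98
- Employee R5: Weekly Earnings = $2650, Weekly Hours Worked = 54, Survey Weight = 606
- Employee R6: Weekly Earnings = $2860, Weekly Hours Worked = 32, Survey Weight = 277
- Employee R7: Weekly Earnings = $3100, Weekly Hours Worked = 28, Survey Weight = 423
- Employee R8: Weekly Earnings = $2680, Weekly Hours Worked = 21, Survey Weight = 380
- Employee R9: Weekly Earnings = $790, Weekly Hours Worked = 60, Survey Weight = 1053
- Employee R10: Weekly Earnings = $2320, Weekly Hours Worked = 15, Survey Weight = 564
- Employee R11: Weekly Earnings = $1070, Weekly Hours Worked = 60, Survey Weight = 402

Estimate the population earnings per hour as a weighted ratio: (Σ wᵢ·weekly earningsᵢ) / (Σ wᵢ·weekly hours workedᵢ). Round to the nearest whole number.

41

Σ wᵢ·y = 1510×446 + 240×1032 + 1220×950 + 2120×98 + 2650×606 + 2860×277 + 3100×423 + 2680×380 + 790×1053 + 2320×564 + 1070×402
  = 673460 + 247680 + 1159000 + 207760 + 1605900 + 792220 + 1311300 + 1018400 + 831870 + 1308480 + 430140 = 9586210
Σ wᵢ·x = 25×446 + 45×1032 + 14×950 + 36×98 + 54×606 + 32×277 + 28×423 + 21×380 + 60×1053 + 15×564 + 60×402
  = 11150 + 46440 + 13300 + 3528 + 32724 + 8864 + 11844 + 7980 + 63180 + 8460 + 24120 = 231590
Ratio = 9586210 / 231590 = 41.393022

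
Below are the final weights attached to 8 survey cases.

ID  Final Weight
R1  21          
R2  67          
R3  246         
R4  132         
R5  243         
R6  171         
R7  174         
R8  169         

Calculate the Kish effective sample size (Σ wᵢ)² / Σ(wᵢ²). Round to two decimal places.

Σ wᵢ = 21 + 67 + 246 + 132 + 243 + 171 + 174 + 169 = 1223
Σ wᵢ² = 441 + 4489 + 60516 + 17424 + 59049 + 29241 + 30276 + 28561 = 229997
n_eff = 1223² / 229997 = 1495729 / 229997 = 6.5032544

6.50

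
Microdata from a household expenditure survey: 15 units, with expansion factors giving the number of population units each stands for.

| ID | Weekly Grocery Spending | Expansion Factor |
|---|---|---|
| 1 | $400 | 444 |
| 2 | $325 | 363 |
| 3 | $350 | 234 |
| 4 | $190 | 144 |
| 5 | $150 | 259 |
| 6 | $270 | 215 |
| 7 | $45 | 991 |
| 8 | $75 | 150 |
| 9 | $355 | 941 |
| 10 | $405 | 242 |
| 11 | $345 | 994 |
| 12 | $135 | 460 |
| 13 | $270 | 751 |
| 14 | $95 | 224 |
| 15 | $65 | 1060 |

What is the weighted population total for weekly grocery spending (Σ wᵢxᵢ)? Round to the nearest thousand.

1688000

Weighted total = 1687625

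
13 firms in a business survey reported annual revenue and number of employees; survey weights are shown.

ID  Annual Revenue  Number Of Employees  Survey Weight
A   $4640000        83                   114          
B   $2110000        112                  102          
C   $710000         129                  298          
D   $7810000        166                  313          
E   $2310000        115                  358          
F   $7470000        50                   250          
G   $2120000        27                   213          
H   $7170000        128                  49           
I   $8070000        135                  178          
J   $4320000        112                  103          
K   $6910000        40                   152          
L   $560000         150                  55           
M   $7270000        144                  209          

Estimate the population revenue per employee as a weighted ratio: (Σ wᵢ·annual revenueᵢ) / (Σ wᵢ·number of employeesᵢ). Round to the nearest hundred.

44300

Σ wᵢ·y = 11379630000
Σ wᵢ·x = 256971
Ratio = 11379630000 / 256971 = 44283.713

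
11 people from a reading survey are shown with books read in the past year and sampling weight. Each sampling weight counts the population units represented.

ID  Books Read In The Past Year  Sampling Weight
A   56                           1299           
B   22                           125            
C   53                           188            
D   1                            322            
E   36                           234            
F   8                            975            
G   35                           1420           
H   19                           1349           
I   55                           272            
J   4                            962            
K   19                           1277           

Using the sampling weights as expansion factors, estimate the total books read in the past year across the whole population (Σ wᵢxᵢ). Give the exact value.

Weighted total = 56×1299 + 22×125 + 53×188 + 1×322 + 36×234 + 8×975 + 35×1420 + 19×1349 + 55×272 + 4×962 + 19×1277
  = 72744 + 2750 + 9964 + 322 + 8424 + 7800 + 49700 + 25631 + 14960 + 3848 + 24263 = 220406

220406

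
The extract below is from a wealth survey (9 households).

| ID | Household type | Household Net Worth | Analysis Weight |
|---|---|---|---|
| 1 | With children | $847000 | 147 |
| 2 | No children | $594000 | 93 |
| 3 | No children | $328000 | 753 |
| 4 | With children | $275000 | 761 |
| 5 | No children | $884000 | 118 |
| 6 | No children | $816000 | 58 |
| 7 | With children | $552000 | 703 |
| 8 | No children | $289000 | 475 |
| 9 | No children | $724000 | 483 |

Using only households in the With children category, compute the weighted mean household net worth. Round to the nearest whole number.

With children rows: 1, 4, 7
Weighted sum = 721840000
Sum of weights = 1611
Weighted mean = 721840000 / 1611 = 448069.52

448070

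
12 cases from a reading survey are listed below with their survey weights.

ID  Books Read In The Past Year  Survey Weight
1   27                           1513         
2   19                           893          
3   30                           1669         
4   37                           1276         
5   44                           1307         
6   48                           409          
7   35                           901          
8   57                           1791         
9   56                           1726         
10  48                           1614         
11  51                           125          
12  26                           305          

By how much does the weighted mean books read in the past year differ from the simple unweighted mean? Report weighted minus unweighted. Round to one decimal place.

1.1

Unweighted sum = 27 + 19 + 30 + 37 + 44 + 48 + 35 + 57 + 56 + 48 + 51 + 26 = 478
Unweighted mean = 478 / 12 = 39.833333
Weighted sum = 27×1513 + 19×893 + 30×1669 + 37×1276 + 44×1307 + 48×409 + 35×901 + 57×1791 + 56×1726 + 48×1614 + 51×125 + 26×305
  = 554295
Sum of weights = 1513 + 893 + 1669 + 1276 + 1307 + 409 + 901 + 1791 + 1726 + 1614 + 125 + 305 = 13529
Weighted mean = 554295 / 13529 = 40.970877
Difference (weighted minus unweighted) = 1.137544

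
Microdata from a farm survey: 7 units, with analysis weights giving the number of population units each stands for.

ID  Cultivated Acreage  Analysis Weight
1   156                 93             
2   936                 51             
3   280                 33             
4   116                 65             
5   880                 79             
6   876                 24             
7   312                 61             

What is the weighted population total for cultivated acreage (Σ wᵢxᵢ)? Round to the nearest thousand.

189000

Weighted total = 188600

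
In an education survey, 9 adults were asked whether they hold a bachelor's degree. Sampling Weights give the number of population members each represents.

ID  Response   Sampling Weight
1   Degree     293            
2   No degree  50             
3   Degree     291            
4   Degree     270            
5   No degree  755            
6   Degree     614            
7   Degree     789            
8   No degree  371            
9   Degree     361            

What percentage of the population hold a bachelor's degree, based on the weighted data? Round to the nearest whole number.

69

Sum of weights for 'Degree' = 293 + 291 + 270 + 614 + 789 + 361 = 2618
Total weight = 293 + 50 + 291 + 270 + 755 + 614 + 789 + 371 + 361 = 3794
Weighted proportion = 2618 / 3794 = 0.6900369 → 69.00369%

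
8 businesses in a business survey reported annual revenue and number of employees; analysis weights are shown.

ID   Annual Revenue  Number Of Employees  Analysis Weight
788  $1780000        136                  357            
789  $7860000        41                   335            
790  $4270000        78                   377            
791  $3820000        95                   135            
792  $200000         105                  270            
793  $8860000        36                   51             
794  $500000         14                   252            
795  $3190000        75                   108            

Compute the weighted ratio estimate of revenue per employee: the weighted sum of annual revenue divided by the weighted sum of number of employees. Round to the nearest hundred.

Σ wᵢ·y = 1780000×357 + 7860000×335 + 4270000×377 + 3820000×135 + 200000×270 + 8860000×51 + 500000×252 + 3190000×108
  = 6370430000
Σ wᵢ·x = 136×357 + 41×335 + 78×377 + 95×135 + 105×270 + 36×51 + 14×252 + 75×108
  = 146332
Ratio = 6370430000 / 146332 = 43534.087

43500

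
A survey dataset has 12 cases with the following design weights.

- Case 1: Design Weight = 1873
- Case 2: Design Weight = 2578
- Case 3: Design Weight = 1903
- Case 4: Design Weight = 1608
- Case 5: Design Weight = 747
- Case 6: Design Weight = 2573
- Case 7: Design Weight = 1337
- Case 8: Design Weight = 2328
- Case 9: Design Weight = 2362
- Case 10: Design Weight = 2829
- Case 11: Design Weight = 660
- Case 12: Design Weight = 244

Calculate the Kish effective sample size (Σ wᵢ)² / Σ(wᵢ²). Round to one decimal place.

9.9

Σ wᵢ = 21042
Σ wᵢ² = 44824198
n_eff = 21042² / 44824198 = 442765764 / 44824198 = 9.877829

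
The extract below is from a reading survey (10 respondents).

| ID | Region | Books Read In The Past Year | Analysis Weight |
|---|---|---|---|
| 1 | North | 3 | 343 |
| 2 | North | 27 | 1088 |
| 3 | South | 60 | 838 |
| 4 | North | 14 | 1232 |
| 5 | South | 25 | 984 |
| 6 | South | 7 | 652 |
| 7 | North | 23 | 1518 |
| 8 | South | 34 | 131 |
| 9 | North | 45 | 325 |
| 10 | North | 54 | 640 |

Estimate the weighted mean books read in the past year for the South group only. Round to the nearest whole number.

South rows: 3, 5, 6, 8
Weighted sum = 60×838 + 25×984 + 7×652 + 34×131
  = 50280 + 24600 + 4564 + 4454 = 83898
Sum of weights = 2605
Weighted mean = 83898 / 2605 = 32.206526

32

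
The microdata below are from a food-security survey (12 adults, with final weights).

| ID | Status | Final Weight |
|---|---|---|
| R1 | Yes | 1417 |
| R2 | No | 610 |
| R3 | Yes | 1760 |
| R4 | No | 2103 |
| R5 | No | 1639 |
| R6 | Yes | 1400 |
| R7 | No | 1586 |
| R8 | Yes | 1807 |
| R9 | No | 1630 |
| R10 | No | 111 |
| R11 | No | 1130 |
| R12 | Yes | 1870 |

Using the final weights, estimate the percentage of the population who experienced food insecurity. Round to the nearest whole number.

Sum of weights for 'Yes' = 1417 + 1760 + 1400 + 1807 + 1870 = 8254
Total weight = 1417 + 610 + 1760 + 2103 + 1639 + 1400 + 1586 + 1807 + 1630 + 111 + 1130 + 1870 = 17063
Weighted proportion = 8254 / 17063 = 0.48373674 → 48.373674%

48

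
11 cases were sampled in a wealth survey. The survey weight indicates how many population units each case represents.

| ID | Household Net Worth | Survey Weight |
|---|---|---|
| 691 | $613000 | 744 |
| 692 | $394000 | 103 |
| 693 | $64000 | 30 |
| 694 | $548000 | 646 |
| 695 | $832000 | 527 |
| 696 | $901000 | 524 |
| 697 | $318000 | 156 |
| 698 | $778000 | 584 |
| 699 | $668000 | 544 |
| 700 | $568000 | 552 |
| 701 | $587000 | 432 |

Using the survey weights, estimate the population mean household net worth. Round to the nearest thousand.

Weighted sum = 613000×744 + 394000×103 + 64000×30 + 548000×646 + 832000×527 + 901000×524 + 318000×156 + 778000×584 + 668000×544 + 568000×552 + 587000×432
  = 456072000 + 40582000 + 1920000 + 354008000 + 438464000 + 472124000 + 49608000 + 454352000 + 363392000 + 313536000 + 253584000 = 3197642000
Sum of weights = 744 + 103 + 30 + 646 + 527 + 524 + 156 + 584 + 544 + 552 + 432 = 4842
Weighted mean = 3197642000 / 4842 = 660396.94

660000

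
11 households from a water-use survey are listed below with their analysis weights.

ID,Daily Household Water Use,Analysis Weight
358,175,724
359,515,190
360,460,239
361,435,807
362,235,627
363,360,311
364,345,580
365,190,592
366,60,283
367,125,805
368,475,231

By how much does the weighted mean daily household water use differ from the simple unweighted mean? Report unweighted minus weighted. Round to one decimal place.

Unweighted sum = 175 + 515 + 460 + 435 + 235 + 360 + 345 + 190 + 60 + 125 + 475 = 3375
Unweighted mean = 3375 / 11 = 306.81818
Weighted sum = 175×724 + 515×190 + 460×239 + 435×807 + 235×627 + 360×311 + 345×580 + 190×592 + 60×283 + 125×805 + 475×231
  = 126700 + 97850 + 109940 + 351045 + 147345 + 111960 + 200100 + 112480 + 16980 + 100625 + 109725 = 1484750
Sum of weights = 724 + 190 + 239 + 807 + 627 + 311 + 580 + 592 + 283 + 805 + 231 = 5389
Weighted mean = 1484750 / 5389 = 275.51494
Difference (unweighted minus weighted) = 31.303244

31.3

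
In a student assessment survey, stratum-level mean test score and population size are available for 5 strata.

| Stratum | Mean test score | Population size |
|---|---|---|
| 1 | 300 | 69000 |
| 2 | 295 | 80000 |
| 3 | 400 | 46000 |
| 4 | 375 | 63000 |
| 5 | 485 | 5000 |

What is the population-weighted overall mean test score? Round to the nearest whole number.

Σ Nₕ·x̄ₕ = 300×69000 + 295×80000 + 400×46000 + 375×63000 + 485×5000
  = 20700000 + 23600000 + 18400000 + 23625000 + 2425000 = 88750000
Σ Nₕ = 69000 + 80000 + 46000 + 63000 + 5000 = 263000
Overall mean = 88750000 / 263000 = 337.45247

337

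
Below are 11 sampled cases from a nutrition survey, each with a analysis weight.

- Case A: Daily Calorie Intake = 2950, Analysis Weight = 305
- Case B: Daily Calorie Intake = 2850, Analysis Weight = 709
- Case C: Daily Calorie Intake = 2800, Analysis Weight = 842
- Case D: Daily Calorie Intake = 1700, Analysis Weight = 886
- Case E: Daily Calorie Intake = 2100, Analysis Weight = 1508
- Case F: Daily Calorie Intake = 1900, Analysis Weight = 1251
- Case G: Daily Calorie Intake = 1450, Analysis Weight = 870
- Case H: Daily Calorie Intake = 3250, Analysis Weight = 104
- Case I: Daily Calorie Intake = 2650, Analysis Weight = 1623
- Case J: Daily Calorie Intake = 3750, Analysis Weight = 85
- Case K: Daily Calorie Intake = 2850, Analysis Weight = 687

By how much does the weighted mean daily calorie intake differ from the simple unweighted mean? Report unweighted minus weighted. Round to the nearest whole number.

256

Unweighted sum = 28250
Unweighted mean = 28250 / 11 = 2568.1818
Weighted sum = 2950×305 + 2850×709 + 2800×842 + 1700×886 + 2100×1508 + 1900×1251 + 1450×870 + 3250×104 + 2650×1623 + 3750×85 + 2850×687
  = 20505050
Sum of weights = 8870
Weighted mean = 20505050 / 8870 = 2311.7306
Difference (unweighted minus weighted) = 256.45127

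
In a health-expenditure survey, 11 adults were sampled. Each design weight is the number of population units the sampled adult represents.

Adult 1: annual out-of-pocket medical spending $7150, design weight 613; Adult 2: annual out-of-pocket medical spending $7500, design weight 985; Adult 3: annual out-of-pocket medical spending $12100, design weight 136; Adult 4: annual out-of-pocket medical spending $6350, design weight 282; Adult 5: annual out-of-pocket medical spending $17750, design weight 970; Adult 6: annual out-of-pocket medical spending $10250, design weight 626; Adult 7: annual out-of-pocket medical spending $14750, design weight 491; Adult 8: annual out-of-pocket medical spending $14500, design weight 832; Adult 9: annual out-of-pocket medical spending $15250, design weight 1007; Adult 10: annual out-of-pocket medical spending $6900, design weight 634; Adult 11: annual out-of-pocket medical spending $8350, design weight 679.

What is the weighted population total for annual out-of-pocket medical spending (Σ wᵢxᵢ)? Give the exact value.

83548000

Weighted total = 7150×613 + 7500×985 + 12100×136 + 6350×282 + 17750×970 + 10250×626 + 14750×491 + 14500×832 + 15250×1007 + 6900×634 + 8350×679
  = 4382950 + 7387500 + 1645600 + 1790700 + 17217500 + 6416500 + 7242250 + 12064000 + 15356750 + 4374600 + 5669650 = 83548000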